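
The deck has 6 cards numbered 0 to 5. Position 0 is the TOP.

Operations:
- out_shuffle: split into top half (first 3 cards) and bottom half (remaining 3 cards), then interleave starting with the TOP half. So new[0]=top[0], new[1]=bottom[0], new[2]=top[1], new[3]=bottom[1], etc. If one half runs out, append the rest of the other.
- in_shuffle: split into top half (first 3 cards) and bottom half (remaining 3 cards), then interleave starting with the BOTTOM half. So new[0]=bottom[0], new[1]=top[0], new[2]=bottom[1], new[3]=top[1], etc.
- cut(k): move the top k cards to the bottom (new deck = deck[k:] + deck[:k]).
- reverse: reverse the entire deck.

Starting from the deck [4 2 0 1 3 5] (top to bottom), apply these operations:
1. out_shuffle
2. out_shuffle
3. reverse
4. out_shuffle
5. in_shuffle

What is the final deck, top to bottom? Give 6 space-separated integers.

Answer: 3 5 0 1 4 2

Derivation:
After op 1 (out_shuffle): [4 1 2 3 0 5]
After op 2 (out_shuffle): [4 3 1 0 2 5]
After op 3 (reverse): [5 2 0 1 3 4]
After op 4 (out_shuffle): [5 1 2 3 0 4]
After op 5 (in_shuffle): [3 5 0 1 4 2]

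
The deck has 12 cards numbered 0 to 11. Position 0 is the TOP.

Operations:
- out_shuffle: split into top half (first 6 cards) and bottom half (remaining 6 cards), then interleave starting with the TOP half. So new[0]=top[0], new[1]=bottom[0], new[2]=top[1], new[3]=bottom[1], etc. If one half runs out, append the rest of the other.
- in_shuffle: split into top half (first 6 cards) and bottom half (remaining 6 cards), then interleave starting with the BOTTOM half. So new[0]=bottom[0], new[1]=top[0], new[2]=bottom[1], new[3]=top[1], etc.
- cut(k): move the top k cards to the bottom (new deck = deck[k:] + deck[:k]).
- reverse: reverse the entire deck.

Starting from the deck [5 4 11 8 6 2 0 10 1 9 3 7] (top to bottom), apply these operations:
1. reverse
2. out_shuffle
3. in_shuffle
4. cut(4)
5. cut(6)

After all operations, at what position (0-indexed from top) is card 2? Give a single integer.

After op 1 (reverse): [7 3 9 1 10 0 2 6 8 11 4 5]
After op 2 (out_shuffle): [7 2 3 6 9 8 1 11 10 4 0 5]
After op 3 (in_shuffle): [1 7 11 2 10 3 4 6 0 9 5 8]
After op 4 (cut(4)): [10 3 4 6 0 9 5 8 1 7 11 2]
After op 5 (cut(6)): [5 8 1 7 11 2 10 3 4 6 0 9]
Card 2 is at position 5.

Answer: 5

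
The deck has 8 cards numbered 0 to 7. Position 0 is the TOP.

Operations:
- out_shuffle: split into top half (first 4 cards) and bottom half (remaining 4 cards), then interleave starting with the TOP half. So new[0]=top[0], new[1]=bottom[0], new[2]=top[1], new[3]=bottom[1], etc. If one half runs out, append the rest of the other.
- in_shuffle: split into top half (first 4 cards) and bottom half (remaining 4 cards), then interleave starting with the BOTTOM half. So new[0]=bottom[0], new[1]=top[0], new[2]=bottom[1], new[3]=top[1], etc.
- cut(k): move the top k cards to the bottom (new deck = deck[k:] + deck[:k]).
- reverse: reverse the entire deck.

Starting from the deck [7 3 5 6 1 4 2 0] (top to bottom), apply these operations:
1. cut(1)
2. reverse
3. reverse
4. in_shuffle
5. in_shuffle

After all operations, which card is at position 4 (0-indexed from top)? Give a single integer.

Answer: 7

Derivation:
After op 1 (cut(1)): [3 5 6 1 4 2 0 7]
After op 2 (reverse): [7 0 2 4 1 6 5 3]
After op 3 (reverse): [3 5 6 1 4 2 0 7]
After op 4 (in_shuffle): [4 3 2 5 0 6 7 1]
After op 5 (in_shuffle): [0 4 6 3 7 2 1 5]
Position 4: card 7.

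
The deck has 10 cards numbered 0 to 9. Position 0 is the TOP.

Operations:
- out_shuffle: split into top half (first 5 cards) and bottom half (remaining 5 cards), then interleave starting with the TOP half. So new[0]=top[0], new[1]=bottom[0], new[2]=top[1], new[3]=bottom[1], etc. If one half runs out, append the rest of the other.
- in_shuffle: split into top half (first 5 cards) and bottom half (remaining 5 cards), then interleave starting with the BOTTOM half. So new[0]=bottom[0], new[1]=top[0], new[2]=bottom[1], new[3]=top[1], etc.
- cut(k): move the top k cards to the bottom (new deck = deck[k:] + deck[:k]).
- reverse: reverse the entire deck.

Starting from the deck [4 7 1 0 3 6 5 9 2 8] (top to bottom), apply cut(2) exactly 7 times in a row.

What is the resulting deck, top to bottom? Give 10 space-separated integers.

Answer: 3 6 5 9 2 8 4 7 1 0

Derivation:
After op 1 (cut(2)): [1 0 3 6 5 9 2 8 4 7]
After op 2 (cut(2)): [3 6 5 9 2 8 4 7 1 0]
After op 3 (cut(2)): [5 9 2 8 4 7 1 0 3 6]
After op 4 (cut(2)): [2 8 4 7 1 0 3 6 5 9]
After op 5 (cut(2)): [4 7 1 0 3 6 5 9 2 8]
After op 6 (cut(2)): [1 0 3 6 5 9 2 8 4 7]
After op 7 (cut(2)): [3 6 5 9 2 8 4 7 1 0]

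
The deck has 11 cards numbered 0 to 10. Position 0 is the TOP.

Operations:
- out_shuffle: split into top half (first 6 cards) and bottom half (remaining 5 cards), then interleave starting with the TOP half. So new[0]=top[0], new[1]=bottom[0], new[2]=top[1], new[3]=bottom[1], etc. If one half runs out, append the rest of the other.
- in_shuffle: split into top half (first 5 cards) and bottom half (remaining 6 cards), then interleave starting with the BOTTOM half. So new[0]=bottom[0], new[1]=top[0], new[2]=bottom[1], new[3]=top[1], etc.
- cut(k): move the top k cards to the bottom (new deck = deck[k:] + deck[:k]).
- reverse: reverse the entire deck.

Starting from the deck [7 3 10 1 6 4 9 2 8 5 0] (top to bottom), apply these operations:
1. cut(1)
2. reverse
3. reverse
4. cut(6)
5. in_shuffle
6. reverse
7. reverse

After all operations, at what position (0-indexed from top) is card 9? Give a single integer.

After op 1 (cut(1)): [3 10 1 6 4 9 2 8 5 0 7]
After op 2 (reverse): [7 0 5 8 2 9 4 6 1 10 3]
After op 3 (reverse): [3 10 1 6 4 9 2 8 5 0 7]
After op 4 (cut(6)): [2 8 5 0 7 3 10 1 6 4 9]
After op 5 (in_shuffle): [3 2 10 8 1 5 6 0 4 7 9]
After op 6 (reverse): [9 7 4 0 6 5 1 8 10 2 3]
After op 7 (reverse): [3 2 10 8 1 5 6 0 4 7 9]
Card 9 is at position 10.

Answer: 10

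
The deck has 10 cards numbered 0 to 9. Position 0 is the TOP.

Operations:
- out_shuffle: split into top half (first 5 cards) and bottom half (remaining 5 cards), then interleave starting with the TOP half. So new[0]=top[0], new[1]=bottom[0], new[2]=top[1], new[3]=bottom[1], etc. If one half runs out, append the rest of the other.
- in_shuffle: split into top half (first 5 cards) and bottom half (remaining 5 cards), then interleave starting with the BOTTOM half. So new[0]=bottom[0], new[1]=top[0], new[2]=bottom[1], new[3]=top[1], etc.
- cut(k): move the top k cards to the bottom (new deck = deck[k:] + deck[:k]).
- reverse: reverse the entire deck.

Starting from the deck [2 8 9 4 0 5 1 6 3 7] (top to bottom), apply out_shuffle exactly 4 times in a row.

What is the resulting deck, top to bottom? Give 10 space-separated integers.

After op 1 (out_shuffle): [2 5 8 1 9 6 4 3 0 7]
After op 2 (out_shuffle): [2 6 5 4 8 3 1 0 9 7]
After op 3 (out_shuffle): [2 3 6 1 5 0 4 9 8 7]
After op 4 (out_shuffle): [2 0 3 4 6 9 1 8 5 7]

Answer: 2 0 3 4 6 9 1 8 5 7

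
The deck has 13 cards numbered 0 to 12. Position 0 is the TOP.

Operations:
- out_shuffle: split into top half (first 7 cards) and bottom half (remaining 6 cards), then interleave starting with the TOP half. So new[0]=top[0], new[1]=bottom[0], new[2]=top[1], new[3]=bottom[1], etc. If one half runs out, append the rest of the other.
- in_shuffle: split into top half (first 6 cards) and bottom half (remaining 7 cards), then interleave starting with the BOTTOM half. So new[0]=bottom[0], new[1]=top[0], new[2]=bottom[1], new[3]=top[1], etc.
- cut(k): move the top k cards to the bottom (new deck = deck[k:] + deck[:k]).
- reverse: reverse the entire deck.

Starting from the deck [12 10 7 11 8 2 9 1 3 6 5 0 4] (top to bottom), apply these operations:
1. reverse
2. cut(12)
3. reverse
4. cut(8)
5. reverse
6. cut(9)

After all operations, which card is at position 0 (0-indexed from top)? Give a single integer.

After op 1 (reverse): [4 0 5 6 3 1 9 2 8 11 7 10 12]
After op 2 (cut(12)): [12 4 0 5 6 3 1 9 2 8 11 7 10]
After op 3 (reverse): [10 7 11 8 2 9 1 3 6 5 0 4 12]
After op 4 (cut(8)): [6 5 0 4 12 10 7 11 8 2 9 1 3]
After op 5 (reverse): [3 1 9 2 8 11 7 10 12 4 0 5 6]
After op 6 (cut(9)): [4 0 5 6 3 1 9 2 8 11 7 10 12]
Position 0: card 4.

Answer: 4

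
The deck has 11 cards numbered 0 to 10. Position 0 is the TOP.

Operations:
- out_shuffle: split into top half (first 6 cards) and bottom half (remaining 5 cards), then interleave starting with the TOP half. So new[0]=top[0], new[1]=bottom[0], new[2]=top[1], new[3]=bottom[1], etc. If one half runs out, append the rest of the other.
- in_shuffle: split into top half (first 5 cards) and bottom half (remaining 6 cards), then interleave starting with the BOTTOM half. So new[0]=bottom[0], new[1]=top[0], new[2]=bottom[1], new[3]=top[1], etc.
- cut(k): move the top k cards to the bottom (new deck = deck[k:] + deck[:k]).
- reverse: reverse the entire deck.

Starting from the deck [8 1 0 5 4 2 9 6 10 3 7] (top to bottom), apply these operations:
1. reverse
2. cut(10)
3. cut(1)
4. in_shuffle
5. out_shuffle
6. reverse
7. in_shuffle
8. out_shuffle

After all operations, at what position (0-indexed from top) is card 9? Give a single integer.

Answer: 3

Derivation:
After op 1 (reverse): [7 3 10 6 9 2 4 5 0 1 8]
After op 2 (cut(10)): [8 7 3 10 6 9 2 4 5 0 1]
After op 3 (cut(1)): [7 3 10 6 9 2 4 5 0 1 8]
After op 4 (in_shuffle): [2 7 4 3 5 10 0 6 1 9 8]
After op 5 (out_shuffle): [2 0 7 6 4 1 3 9 5 8 10]
After op 6 (reverse): [10 8 5 9 3 1 4 6 7 0 2]
After op 7 (in_shuffle): [1 10 4 8 6 5 7 9 0 3 2]
After op 8 (out_shuffle): [1 7 10 9 4 0 8 3 6 2 5]
Card 9 is at position 3.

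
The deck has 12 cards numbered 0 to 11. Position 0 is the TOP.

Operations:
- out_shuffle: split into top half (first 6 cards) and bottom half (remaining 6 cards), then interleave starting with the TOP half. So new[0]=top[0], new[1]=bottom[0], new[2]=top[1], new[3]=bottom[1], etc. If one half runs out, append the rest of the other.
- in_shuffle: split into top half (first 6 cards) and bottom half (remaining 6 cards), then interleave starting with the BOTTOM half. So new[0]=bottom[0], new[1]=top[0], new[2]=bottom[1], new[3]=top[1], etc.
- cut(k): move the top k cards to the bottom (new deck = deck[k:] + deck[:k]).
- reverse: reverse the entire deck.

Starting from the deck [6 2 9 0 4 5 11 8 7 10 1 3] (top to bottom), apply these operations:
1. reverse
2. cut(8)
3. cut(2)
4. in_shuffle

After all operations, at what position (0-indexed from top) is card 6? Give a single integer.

Answer: 3

Derivation:
After op 1 (reverse): [3 1 10 7 8 11 5 4 0 9 2 6]
After op 2 (cut(8)): [0 9 2 6 3 1 10 7 8 11 5 4]
After op 3 (cut(2)): [2 6 3 1 10 7 8 11 5 4 0 9]
After op 4 (in_shuffle): [8 2 11 6 5 3 4 1 0 10 9 7]
Card 6 is at position 3.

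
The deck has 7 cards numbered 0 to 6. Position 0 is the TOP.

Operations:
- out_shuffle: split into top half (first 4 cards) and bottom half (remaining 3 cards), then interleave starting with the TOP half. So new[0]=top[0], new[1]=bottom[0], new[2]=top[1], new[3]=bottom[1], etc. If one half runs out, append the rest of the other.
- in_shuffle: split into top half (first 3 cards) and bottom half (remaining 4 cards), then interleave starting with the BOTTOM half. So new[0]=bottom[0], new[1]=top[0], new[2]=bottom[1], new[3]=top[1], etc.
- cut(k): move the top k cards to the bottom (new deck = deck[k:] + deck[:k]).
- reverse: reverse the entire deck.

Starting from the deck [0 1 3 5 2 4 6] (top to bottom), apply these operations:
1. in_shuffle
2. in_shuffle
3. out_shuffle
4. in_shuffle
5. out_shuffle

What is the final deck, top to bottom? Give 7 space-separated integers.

Answer: 2 6 1 5 4 0 3

Derivation:
After op 1 (in_shuffle): [5 0 2 1 4 3 6]
After op 2 (in_shuffle): [1 5 4 0 3 2 6]
After op 3 (out_shuffle): [1 3 5 2 4 6 0]
After op 4 (in_shuffle): [2 1 4 3 6 5 0]
After op 5 (out_shuffle): [2 6 1 5 4 0 3]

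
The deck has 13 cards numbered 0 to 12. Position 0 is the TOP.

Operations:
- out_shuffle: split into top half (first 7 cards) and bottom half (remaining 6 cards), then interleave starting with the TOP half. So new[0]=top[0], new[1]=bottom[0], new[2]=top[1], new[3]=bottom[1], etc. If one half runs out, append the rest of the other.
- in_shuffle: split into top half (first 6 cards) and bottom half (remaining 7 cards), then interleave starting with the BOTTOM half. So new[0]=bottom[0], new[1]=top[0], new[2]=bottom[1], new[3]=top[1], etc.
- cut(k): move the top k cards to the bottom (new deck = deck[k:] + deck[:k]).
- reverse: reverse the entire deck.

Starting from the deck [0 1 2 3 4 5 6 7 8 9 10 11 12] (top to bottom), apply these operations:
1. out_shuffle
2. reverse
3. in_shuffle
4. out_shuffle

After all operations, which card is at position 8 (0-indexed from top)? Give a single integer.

Answer: 2

Derivation:
After op 1 (out_shuffle): [0 7 1 8 2 9 3 10 4 11 5 12 6]
After op 2 (reverse): [6 12 5 11 4 10 3 9 2 8 1 7 0]
After op 3 (in_shuffle): [3 6 9 12 2 5 8 11 1 4 7 10 0]
After op 4 (out_shuffle): [3 11 6 1 9 4 12 7 2 10 5 0 8]
Position 8: card 2.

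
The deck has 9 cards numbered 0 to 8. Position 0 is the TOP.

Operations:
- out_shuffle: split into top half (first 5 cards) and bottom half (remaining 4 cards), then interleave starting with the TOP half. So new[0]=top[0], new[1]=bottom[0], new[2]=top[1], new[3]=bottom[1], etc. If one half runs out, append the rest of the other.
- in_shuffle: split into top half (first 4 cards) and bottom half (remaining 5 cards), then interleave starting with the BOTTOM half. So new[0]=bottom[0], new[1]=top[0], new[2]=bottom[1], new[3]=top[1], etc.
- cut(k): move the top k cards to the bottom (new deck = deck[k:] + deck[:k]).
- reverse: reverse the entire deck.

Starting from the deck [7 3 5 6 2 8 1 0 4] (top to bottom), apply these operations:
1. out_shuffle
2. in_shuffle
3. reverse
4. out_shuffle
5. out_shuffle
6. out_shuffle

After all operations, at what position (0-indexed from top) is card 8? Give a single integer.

After op 1 (out_shuffle): [7 8 3 1 5 0 6 4 2]
After op 2 (in_shuffle): [5 7 0 8 6 3 4 1 2]
After op 3 (reverse): [2 1 4 3 6 8 0 7 5]
After op 4 (out_shuffle): [2 8 1 0 4 7 3 5 6]
After op 5 (out_shuffle): [2 7 8 3 1 5 0 6 4]
After op 6 (out_shuffle): [2 5 7 0 8 6 3 4 1]
Card 8 is at position 4.

Answer: 4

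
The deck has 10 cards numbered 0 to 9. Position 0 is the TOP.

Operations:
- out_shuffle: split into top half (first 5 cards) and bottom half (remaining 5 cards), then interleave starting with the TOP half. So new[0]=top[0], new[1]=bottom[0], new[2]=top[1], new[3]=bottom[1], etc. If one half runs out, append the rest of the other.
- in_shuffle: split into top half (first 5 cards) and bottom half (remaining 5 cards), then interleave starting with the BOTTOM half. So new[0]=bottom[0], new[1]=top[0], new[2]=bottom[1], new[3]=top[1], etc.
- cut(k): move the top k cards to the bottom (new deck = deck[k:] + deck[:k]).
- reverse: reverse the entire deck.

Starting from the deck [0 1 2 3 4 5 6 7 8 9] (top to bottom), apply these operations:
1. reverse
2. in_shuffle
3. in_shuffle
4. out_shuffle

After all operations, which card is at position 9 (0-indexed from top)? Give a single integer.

After op 1 (reverse): [9 8 7 6 5 4 3 2 1 0]
After op 2 (in_shuffle): [4 9 3 8 2 7 1 6 0 5]
After op 3 (in_shuffle): [7 4 1 9 6 3 0 8 5 2]
After op 4 (out_shuffle): [7 3 4 0 1 8 9 5 6 2]
Position 9: card 2.

Answer: 2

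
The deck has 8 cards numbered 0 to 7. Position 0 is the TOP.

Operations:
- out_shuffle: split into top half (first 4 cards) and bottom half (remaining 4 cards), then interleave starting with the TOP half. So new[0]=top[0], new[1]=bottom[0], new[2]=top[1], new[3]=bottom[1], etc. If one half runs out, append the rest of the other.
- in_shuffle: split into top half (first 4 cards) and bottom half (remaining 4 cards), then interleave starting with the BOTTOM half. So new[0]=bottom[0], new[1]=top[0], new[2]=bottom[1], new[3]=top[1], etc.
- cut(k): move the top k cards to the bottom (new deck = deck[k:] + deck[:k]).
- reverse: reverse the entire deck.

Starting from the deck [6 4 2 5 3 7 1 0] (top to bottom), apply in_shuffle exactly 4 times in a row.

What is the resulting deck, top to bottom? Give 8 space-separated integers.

Answer: 5 0 2 1 4 7 6 3

Derivation:
After op 1 (in_shuffle): [3 6 7 4 1 2 0 5]
After op 2 (in_shuffle): [1 3 2 6 0 7 5 4]
After op 3 (in_shuffle): [0 1 7 3 5 2 4 6]
After op 4 (in_shuffle): [5 0 2 1 4 7 6 3]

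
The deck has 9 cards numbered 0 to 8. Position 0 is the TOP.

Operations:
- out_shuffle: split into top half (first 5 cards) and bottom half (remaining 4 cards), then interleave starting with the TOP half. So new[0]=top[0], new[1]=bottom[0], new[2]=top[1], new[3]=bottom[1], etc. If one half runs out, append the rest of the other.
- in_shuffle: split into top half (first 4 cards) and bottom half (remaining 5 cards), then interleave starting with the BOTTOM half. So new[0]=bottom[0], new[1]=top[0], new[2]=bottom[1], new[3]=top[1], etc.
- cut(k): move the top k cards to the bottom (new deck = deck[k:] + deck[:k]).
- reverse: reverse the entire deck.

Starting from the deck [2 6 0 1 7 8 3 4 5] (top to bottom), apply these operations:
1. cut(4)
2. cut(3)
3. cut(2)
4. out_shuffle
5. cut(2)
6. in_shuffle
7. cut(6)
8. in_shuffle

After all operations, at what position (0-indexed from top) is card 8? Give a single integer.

After op 1 (cut(4)): [7 8 3 4 5 2 6 0 1]
After op 2 (cut(3)): [4 5 2 6 0 1 7 8 3]
After op 3 (cut(2)): [2 6 0 1 7 8 3 4 5]
After op 4 (out_shuffle): [2 8 6 3 0 4 1 5 7]
After op 5 (cut(2)): [6 3 0 4 1 5 7 2 8]
After op 6 (in_shuffle): [1 6 5 3 7 0 2 4 8]
After op 7 (cut(6)): [2 4 8 1 6 5 3 7 0]
After op 8 (in_shuffle): [6 2 5 4 3 8 7 1 0]
Card 8 is at position 5.

Answer: 5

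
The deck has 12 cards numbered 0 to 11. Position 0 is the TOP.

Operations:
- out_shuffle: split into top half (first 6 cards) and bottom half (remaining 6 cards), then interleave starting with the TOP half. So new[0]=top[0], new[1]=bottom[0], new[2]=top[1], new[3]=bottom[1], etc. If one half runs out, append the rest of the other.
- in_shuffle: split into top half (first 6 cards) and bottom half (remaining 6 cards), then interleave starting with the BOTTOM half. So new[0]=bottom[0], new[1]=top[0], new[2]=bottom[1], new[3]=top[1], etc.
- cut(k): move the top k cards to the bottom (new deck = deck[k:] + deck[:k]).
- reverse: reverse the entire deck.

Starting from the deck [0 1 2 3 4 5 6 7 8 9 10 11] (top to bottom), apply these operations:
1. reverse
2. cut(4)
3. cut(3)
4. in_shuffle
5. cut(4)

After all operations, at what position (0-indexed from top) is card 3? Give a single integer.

Answer: 11

Derivation:
After op 1 (reverse): [11 10 9 8 7 6 5 4 3 2 1 0]
After op 2 (cut(4)): [7 6 5 4 3 2 1 0 11 10 9 8]
After op 3 (cut(3)): [4 3 2 1 0 11 10 9 8 7 6 5]
After op 4 (in_shuffle): [10 4 9 3 8 2 7 1 6 0 5 11]
After op 5 (cut(4)): [8 2 7 1 6 0 5 11 10 4 9 3]
Card 3 is at position 11.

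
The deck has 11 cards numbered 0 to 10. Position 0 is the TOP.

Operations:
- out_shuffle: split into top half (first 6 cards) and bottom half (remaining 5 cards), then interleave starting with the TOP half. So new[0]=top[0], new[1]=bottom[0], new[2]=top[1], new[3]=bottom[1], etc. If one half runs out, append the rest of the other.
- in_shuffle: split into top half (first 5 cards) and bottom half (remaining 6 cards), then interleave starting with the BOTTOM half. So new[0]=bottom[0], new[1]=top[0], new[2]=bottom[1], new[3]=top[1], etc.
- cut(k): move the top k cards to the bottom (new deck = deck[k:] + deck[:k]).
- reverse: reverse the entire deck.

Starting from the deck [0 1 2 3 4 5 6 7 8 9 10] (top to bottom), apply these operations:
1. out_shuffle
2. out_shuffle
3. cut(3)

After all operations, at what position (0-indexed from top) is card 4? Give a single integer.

After op 1 (out_shuffle): [0 6 1 7 2 8 3 9 4 10 5]
After op 2 (out_shuffle): [0 3 6 9 1 4 7 10 2 5 8]
After op 3 (cut(3)): [9 1 4 7 10 2 5 8 0 3 6]
Card 4 is at position 2.

Answer: 2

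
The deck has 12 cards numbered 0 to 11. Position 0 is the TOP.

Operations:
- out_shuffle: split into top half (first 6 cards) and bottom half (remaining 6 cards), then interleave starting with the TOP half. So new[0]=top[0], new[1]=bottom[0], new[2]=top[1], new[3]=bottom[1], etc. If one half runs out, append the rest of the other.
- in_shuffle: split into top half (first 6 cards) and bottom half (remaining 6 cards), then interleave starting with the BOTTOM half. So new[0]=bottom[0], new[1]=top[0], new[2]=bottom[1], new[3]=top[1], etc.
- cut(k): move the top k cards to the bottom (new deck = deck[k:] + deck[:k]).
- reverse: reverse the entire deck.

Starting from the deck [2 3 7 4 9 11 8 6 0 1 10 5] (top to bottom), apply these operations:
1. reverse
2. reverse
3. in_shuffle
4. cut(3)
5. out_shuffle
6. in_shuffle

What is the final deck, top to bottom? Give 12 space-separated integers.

Answer: 1 3 8 9 4 0 2 5 10 7 6 11

Derivation:
After op 1 (reverse): [5 10 1 0 6 8 11 9 4 7 3 2]
After op 2 (reverse): [2 3 7 4 9 11 8 6 0 1 10 5]
After op 3 (in_shuffle): [8 2 6 3 0 7 1 4 10 9 5 11]
After op 4 (cut(3)): [3 0 7 1 4 10 9 5 11 8 2 6]
After op 5 (out_shuffle): [3 9 0 5 7 11 1 8 4 2 10 6]
After op 6 (in_shuffle): [1 3 8 9 4 0 2 5 10 7 6 11]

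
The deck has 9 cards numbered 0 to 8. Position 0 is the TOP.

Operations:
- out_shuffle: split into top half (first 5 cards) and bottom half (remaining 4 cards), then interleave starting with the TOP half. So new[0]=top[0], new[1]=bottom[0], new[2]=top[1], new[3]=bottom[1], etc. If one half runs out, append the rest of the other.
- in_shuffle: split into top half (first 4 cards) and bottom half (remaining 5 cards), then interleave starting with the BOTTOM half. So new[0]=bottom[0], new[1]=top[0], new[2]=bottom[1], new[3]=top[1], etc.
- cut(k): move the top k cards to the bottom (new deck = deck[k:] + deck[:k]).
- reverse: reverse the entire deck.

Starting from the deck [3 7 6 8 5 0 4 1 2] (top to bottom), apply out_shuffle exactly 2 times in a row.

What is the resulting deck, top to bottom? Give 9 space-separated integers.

After op 1 (out_shuffle): [3 0 7 4 6 1 8 2 5]
After op 2 (out_shuffle): [3 1 0 8 7 2 4 5 6]

Answer: 3 1 0 8 7 2 4 5 6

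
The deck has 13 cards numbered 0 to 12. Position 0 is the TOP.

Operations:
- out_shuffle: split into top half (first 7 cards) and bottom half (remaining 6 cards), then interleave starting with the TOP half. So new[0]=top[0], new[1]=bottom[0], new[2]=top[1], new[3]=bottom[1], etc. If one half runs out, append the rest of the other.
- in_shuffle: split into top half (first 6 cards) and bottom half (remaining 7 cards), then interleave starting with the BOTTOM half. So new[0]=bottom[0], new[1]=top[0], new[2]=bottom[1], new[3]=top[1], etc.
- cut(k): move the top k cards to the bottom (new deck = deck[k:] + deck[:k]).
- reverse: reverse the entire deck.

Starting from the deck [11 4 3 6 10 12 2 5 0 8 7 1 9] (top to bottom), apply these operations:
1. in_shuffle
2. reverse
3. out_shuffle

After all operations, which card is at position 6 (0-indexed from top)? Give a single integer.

After op 1 (in_shuffle): [2 11 5 4 0 3 8 6 7 10 1 12 9]
After op 2 (reverse): [9 12 1 10 7 6 8 3 0 4 5 11 2]
After op 3 (out_shuffle): [9 3 12 0 1 4 10 5 7 11 6 2 8]
Position 6: card 10.

Answer: 10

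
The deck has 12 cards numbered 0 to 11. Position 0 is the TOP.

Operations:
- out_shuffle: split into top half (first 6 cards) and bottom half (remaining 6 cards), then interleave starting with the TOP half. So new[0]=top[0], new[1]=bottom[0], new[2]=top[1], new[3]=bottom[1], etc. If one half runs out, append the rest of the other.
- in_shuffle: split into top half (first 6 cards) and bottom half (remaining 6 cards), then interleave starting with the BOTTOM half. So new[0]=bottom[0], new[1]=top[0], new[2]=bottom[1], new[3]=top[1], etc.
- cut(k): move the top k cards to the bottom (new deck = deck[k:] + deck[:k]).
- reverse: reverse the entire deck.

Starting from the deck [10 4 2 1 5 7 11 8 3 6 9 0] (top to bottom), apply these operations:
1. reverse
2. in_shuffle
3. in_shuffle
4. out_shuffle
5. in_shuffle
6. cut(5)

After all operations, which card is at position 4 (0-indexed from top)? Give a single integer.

After op 1 (reverse): [0 9 6 3 8 11 7 5 1 2 4 10]
After op 2 (in_shuffle): [7 0 5 9 1 6 2 3 4 8 10 11]
After op 3 (in_shuffle): [2 7 3 0 4 5 8 9 10 1 11 6]
After op 4 (out_shuffle): [2 8 7 9 3 10 0 1 4 11 5 6]
After op 5 (in_shuffle): [0 2 1 8 4 7 11 9 5 3 6 10]
After op 6 (cut(5)): [7 11 9 5 3 6 10 0 2 1 8 4]
Position 4: card 3.

Answer: 3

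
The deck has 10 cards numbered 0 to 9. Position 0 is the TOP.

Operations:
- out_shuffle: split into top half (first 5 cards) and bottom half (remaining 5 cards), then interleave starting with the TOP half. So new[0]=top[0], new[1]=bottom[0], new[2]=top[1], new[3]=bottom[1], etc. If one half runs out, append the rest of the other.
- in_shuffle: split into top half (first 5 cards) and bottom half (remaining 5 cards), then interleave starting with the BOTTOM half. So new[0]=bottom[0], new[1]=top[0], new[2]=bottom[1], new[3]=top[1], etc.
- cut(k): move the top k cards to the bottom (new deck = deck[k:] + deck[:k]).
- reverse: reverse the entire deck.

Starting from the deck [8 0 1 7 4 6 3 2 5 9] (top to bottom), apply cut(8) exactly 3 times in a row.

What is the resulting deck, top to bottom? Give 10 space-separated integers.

Answer: 4 6 3 2 5 9 8 0 1 7

Derivation:
After op 1 (cut(8)): [5 9 8 0 1 7 4 6 3 2]
After op 2 (cut(8)): [3 2 5 9 8 0 1 7 4 6]
After op 3 (cut(8)): [4 6 3 2 5 9 8 0 1 7]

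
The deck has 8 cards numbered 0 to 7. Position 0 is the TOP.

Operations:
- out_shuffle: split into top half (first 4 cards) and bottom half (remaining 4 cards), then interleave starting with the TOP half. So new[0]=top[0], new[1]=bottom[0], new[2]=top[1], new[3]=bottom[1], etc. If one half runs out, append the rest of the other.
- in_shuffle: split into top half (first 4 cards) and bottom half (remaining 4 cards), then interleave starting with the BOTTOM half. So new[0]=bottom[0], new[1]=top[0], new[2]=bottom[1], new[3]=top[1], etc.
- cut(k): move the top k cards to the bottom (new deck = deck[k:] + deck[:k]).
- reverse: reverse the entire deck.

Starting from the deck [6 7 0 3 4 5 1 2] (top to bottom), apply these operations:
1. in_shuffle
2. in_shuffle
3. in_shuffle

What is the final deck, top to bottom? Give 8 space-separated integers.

After op 1 (in_shuffle): [4 6 5 7 1 0 2 3]
After op 2 (in_shuffle): [1 4 0 6 2 5 3 7]
After op 3 (in_shuffle): [2 1 5 4 3 0 7 6]

Answer: 2 1 5 4 3 0 7 6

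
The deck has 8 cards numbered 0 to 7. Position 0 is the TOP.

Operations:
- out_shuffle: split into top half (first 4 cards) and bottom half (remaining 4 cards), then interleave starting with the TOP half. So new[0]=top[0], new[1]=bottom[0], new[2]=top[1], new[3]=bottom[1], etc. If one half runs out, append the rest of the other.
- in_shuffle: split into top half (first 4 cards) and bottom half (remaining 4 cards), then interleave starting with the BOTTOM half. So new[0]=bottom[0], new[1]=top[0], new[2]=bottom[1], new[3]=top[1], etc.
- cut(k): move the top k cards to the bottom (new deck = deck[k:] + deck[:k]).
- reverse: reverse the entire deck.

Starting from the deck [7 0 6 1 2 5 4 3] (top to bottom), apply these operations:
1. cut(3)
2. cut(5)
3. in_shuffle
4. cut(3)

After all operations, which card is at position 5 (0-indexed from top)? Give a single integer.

Answer: 2

Derivation:
After op 1 (cut(3)): [1 2 5 4 3 7 0 6]
After op 2 (cut(5)): [7 0 6 1 2 5 4 3]
After op 3 (in_shuffle): [2 7 5 0 4 6 3 1]
After op 4 (cut(3)): [0 4 6 3 1 2 7 5]
Position 5: card 2.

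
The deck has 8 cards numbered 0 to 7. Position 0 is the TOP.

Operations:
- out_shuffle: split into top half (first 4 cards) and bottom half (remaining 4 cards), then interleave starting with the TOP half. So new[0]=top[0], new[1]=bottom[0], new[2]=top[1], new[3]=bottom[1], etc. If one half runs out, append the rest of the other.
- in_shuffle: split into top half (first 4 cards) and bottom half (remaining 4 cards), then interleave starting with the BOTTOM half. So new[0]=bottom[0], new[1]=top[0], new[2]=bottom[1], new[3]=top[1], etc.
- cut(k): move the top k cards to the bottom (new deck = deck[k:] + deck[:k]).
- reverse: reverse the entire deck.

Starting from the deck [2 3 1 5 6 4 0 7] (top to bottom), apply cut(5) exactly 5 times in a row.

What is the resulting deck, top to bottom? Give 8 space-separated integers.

After op 1 (cut(5)): [4 0 7 2 3 1 5 6]
After op 2 (cut(5)): [1 5 6 4 0 7 2 3]
After op 3 (cut(5)): [7 2 3 1 5 6 4 0]
After op 4 (cut(5)): [6 4 0 7 2 3 1 5]
After op 5 (cut(5)): [3 1 5 6 4 0 7 2]

Answer: 3 1 5 6 4 0 7 2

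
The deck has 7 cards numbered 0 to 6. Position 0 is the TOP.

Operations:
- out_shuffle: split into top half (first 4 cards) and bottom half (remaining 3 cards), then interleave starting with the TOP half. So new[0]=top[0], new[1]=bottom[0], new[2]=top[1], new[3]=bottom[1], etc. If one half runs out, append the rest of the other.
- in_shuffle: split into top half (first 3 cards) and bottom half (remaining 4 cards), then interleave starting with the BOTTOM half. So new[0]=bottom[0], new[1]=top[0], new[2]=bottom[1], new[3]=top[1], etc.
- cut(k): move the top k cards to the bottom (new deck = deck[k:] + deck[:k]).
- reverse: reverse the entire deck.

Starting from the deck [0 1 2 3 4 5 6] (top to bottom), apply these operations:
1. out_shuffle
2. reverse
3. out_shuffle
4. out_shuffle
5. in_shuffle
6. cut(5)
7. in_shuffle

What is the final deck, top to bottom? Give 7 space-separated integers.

Answer: 3 1 6 4 2 0 5

Derivation:
After op 1 (out_shuffle): [0 4 1 5 2 6 3]
After op 2 (reverse): [3 6 2 5 1 4 0]
After op 3 (out_shuffle): [3 1 6 4 2 0 5]
After op 4 (out_shuffle): [3 2 1 0 6 5 4]
After op 5 (in_shuffle): [0 3 6 2 5 1 4]
After op 6 (cut(5)): [1 4 0 3 6 2 5]
After op 7 (in_shuffle): [3 1 6 4 2 0 5]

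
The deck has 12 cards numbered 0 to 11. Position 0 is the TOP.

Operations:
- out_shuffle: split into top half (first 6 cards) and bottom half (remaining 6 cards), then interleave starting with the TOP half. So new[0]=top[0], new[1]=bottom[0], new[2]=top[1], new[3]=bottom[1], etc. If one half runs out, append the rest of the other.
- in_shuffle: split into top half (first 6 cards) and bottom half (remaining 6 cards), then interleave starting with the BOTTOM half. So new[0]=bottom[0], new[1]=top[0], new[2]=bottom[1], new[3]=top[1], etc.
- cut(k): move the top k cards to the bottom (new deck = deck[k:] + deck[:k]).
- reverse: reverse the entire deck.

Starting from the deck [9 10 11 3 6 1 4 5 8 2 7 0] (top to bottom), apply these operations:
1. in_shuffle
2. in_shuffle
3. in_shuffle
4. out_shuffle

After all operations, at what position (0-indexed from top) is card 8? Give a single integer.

Answer: 1

Derivation:
After op 1 (in_shuffle): [4 9 5 10 8 11 2 3 7 6 0 1]
After op 2 (in_shuffle): [2 4 3 9 7 5 6 10 0 8 1 11]
After op 3 (in_shuffle): [6 2 10 4 0 3 8 9 1 7 11 5]
After op 4 (out_shuffle): [6 8 2 9 10 1 4 7 0 11 3 5]
Card 8 is at position 1.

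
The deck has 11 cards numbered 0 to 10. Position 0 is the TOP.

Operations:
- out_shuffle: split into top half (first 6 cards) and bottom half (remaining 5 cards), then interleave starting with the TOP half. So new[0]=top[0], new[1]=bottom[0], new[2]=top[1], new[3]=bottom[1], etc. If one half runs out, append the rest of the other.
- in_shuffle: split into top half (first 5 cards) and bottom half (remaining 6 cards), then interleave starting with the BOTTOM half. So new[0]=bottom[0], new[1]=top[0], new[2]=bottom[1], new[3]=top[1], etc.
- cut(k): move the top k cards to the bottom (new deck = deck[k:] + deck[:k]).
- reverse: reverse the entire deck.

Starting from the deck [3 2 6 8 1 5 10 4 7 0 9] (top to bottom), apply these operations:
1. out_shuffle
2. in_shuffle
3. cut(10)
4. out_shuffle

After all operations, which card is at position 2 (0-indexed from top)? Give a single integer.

After op 1 (out_shuffle): [3 10 2 4 6 7 8 0 1 9 5]
After op 2 (in_shuffle): [7 3 8 10 0 2 1 4 9 6 5]
After op 3 (cut(10)): [5 7 3 8 10 0 2 1 4 9 6]
After op 4 (out_shuffle): [5 2 7 1 3 4 8 9 10 6 0]
Position 2: card 7.

Answer: 7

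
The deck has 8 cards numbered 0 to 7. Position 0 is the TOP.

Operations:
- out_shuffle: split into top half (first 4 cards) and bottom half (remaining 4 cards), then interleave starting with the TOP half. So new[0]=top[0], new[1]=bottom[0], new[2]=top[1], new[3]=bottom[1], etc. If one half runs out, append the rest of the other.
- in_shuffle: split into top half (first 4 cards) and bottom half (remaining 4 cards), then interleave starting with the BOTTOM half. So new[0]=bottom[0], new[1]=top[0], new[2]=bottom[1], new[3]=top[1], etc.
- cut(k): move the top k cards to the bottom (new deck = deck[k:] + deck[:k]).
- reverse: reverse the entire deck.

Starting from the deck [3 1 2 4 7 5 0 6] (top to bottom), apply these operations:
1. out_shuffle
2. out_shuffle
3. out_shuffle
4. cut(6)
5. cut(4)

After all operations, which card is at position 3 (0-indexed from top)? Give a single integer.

Answer: 5

Derivation:
After op 1 (out_shuffle): [3 7 1 5 2 0 4 6]
After op 2 (out_shuffle): [3 2 7 0 1 4 5 6]
After op 3 (out_shuffle): [3 1 2 4 7 5 0 6]
After op 4 (cut(6)): [0 6 3 1 2 4 7 5]
After op 5 (cut(4)): [2 4 7 5 0 6 3 1]
Position 3: card 5.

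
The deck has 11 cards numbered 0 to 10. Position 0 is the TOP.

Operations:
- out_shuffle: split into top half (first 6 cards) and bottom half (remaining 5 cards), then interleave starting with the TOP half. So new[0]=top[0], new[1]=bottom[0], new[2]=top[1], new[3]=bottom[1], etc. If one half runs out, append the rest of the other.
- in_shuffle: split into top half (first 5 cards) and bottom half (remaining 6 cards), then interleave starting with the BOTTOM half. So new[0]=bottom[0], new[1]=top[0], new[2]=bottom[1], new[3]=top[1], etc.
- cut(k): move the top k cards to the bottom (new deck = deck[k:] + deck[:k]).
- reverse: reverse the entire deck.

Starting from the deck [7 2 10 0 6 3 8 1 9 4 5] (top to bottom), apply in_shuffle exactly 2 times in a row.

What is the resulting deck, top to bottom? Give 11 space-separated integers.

After op 1 (in_shuffle): [3 7 8 2 1 10 9 0 4 6 5]
After op 2 (in_shuffle): [10 3 9 7 0 8 4 2 6 1 5]

Answer: 10 3 9 7 0 8 4 2 6 1 5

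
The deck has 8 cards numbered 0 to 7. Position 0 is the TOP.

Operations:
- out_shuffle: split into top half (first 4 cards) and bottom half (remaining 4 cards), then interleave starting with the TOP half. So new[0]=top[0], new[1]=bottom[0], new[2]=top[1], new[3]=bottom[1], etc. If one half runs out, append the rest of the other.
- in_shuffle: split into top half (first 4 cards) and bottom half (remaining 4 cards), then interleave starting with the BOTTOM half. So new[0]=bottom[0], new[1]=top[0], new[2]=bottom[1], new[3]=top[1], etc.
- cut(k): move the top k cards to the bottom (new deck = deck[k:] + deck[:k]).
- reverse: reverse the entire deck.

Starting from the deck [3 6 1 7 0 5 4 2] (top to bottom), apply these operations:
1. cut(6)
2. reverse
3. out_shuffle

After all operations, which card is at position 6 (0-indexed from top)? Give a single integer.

After op 1 (cut(6)): [4 2 3 6 1 7 0 5]
After op 2 (reverse): [5 0 7 1 6 3 2 4]
After op 3 (out_shuffle): [5 6 0 3 7 2 1 4]
Position 6: card 1.

Answer: 1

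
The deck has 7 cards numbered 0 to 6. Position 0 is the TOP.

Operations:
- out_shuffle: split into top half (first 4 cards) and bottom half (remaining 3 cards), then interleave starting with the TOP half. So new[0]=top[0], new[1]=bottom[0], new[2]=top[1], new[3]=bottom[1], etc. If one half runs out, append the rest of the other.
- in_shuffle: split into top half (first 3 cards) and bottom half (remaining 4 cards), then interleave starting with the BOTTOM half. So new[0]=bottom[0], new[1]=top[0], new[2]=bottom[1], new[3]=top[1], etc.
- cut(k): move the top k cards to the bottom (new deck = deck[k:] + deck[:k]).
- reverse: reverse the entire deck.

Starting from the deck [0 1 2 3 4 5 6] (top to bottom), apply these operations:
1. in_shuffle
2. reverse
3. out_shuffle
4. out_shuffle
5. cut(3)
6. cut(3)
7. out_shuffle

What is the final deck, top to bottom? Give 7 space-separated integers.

After op 1 (in_shuffle): [3 0 4 1 5 2 6]
After op 2 (reverse): [6 2 5 1 4 0 3]
After op 3 (out_shuffle): [6 4 2 0 5 3 1]
After op 4 (out_shuffle): [6 5 4 3 2 1 0]
After op 5 (cut(3)): [3 2 1 0 6 5 4]
After op 6 (cut(3)): [0 6 5 4 3 2 1]
After op 7 (out_shuffle): [0 3 6 2 5 1 4]

Answer: 0 3 6 2 5 1 4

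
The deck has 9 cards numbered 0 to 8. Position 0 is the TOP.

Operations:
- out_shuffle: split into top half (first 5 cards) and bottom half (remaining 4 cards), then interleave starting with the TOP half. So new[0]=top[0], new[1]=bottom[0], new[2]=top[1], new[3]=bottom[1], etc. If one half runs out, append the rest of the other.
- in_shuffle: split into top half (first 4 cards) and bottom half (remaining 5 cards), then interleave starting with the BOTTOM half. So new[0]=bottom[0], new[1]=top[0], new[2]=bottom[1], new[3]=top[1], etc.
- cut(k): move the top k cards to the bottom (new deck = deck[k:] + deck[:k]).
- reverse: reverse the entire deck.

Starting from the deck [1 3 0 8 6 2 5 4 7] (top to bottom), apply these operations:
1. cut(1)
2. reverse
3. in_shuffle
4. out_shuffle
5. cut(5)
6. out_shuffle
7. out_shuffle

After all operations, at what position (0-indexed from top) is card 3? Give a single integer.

After op 1 (cut(1)): [3 0 8 6 2 5 4 7 1]
After op 2 (reverse): [1 7 4 5 2 6 8 0 3]
After op 3 (in_shuffle): [2 1 6 7 8 4 0 5 3]
After op 4 (out_shuffle): [2 4 1 0 6 5 7 3 8]
After op 5 (cut(5)): [5 7 3 8 2 4 1 0 6]
After op 6 (out_shuffle): [5 4 7 1 3 0 8 6 2]
After op 7 (out_shuffle): [5 0 4 8 7 6 1 2 3]
Card 3 is at position 8.

Answer: 8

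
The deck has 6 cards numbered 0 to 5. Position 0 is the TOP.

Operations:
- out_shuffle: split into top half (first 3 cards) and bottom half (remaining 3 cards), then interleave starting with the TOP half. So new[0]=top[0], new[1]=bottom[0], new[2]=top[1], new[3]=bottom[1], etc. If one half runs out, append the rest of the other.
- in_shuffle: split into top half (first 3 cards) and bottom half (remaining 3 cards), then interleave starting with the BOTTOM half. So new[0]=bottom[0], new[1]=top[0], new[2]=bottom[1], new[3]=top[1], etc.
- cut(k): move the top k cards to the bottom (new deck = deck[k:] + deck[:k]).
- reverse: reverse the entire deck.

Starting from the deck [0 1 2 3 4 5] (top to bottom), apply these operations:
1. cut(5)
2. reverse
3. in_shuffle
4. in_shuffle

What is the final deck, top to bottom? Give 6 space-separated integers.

After op 1 (cut(5)): [5 0 1 2 3 4]
After op 2 (reverse): [4 3 2 1 0 5]
After op 3 (in_shuffle): [1 4 0 3 5 2]
After op 4 (in_shuffle): [3 1 5 4 2 0]

Answer: 3 1 5 4 2 0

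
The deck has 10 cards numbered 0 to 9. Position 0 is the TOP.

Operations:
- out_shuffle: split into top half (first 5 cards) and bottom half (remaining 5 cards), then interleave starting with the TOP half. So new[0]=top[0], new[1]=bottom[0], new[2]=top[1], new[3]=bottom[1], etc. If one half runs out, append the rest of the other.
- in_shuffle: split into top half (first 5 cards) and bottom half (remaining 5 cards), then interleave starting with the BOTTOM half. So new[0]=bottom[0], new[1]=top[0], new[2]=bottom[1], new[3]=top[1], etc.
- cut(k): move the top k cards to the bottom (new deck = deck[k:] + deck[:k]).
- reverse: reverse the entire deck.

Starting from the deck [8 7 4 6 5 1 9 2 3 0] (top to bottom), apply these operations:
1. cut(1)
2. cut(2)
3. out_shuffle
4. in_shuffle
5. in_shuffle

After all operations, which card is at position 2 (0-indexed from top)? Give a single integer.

After op 1 (cut(1)): [7 4 6 5 1 9 2 3 0 8]
After op 2 (cut(2)): [6 5 1 9 2 3 0 8 7 4]
After op 3 (out_shuffle): [6 3 5 0 1 8 9 7 2 4]
After op 4 (in_shuffle): [8 6 9 3 7 5 2 0 4 1]
After op 5 (in_shuffle): [5 8 2 6 0 9 4 3 1 7]
Position 2: card 2.

Answer: 2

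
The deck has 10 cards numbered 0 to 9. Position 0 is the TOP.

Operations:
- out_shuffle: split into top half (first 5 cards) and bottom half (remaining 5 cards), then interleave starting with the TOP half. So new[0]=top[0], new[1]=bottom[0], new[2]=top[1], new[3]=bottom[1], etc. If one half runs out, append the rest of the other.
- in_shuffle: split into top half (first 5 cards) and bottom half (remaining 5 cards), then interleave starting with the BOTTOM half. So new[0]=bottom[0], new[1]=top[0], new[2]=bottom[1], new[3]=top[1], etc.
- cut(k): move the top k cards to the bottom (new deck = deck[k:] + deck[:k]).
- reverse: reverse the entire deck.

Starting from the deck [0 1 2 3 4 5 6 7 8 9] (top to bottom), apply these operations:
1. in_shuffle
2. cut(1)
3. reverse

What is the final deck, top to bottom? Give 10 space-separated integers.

Answer: 5 4 9 3 8 2 7 1 6 0

Derivation:
After op 1 (in_shuffle): [5 0 6 1 7 2 8 3 9 4]
After op 2 (cut(1)): [0 6 1 7 2 8 3 9 4 5]
After op 3 (reverse): [5 4 9 3 8 2 7 1 6 0]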